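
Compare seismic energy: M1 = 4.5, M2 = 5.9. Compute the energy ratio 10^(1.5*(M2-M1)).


M2 - M1 = 5.9 - 4.5 = 1.4
1.5 * 1.4 = 2.1
ratio = 10^2.1 = 125.89

125.89


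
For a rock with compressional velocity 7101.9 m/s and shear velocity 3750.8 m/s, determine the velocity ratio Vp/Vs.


Vp/Vs = 7101.9 / 3750.8
= 1.8934

1.8934


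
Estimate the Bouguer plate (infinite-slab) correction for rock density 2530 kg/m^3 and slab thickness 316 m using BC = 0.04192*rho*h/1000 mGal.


BC = 0.04192 * rho * h / 1000
= 0.04192 * 2530 * 316 / 1000
= 33.5142 mGal

33.5142


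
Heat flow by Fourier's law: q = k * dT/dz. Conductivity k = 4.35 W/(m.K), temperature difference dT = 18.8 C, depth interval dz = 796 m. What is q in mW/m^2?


q = k * dT / dz * 1000
= 4.35 * 18.8 / 796 * 1000
= 0.102739 * 1000
= 102.7387 mW/m^2

102.7387


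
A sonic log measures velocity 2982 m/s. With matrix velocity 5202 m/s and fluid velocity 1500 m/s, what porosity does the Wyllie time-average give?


1/V - 1/Vm = 1/2982 - 1/5202 = 0.00014311
1/Vf - 1/Vm = 1/1500 - 1/5202 = 0.00047443
phi = 0.00014311 / 0.00047443 = 0.3016

0.3016


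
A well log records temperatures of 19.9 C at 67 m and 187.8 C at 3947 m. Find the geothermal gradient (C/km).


dT = 187.8 - 19.9 = 167.9 C
dz = 3947 - 67 = 3880 m
gradient = dT/dz * 1000 = 167.9/3880 * 1000 = 43.2732 C/km

43.2732


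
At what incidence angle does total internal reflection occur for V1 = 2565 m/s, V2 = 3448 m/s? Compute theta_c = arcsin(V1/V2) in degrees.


V1/V2 = 2565/3448 = 0.74391
theta_c = arcsin(0.74391) = 48.0655 degrees

48.0655


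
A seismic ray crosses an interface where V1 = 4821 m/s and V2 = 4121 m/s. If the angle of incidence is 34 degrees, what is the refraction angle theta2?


sin(theta1) = sin(34 deg) = 0.559193
sin(theta2) = V2/V1 * sin(theta1) = 4121/4821 * 0.559193 = 0.477999
theta2 = arcsin(0.477999) = 28.5548 degrees

28.5548


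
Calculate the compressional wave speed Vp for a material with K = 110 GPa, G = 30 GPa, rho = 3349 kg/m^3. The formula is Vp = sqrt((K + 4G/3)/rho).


First compute the effective modulus:
K + 4G/3 = 110e9 + 4*30e9/3 = 150000000000.0 Pa
Then divide by density:
150000000000.0 / 3349 = 44789489.3998 Pa/(kg/m^3)
Take the square root:
Vp = sqrt(44789489.3998) = 6692.5 m/s

6692.5


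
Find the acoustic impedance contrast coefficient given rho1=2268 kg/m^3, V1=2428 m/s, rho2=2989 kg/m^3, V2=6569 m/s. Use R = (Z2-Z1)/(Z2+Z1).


Z1 = 2268 * 2428 = 5506704
Z2 = 2989 * 6569 = 19634741
R = (19634741 - 5506704) / (19634741 + 5506704) = 14128037 / 25141445 = 0.5619

0.5619


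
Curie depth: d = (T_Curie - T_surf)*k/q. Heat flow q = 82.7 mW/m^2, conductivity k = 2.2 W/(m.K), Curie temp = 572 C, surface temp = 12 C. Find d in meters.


T_Curie - T_surf = 572 - 12 = 560 C
Convert q to W/m^2: 82.7 mW/m^2 = 0.0827 W/m^2
d = 560 * 2.2 / 0.0827 = 14897.22 m

14897.22


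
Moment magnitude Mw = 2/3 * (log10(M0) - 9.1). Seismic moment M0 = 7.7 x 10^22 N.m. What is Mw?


log10(M0) = log10(7.7 x 10^22) = 22.8865
Mw = 2/3 * (22.8865 - 9.1)
= 2/3 * 13.7865
= 9.19

9.19


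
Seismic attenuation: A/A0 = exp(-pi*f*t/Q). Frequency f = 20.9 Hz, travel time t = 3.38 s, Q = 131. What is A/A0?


pi*f*t/Q = pi*20.9*3.38/131 = 1.69411
A/A0 = exp(-1.69411) = 0.183763

0.183763


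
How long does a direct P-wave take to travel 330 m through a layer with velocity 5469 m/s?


t = x / V
= 330 / 5469
= 0.0603 s

0.0603


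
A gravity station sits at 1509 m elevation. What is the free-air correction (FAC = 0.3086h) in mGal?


FAC = 0.3086 * h
= 0.3086 * 1509
= 465.6774 mGal

465.6774


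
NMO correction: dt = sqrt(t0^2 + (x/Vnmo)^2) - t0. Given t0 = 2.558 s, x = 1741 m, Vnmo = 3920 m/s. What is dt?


x/Vnmo = 1741/3920 = 0.444133
(x/Vnmo)^2 = 0.197254
t0^2 = 6.543364
sqrt(6.543364 + 0.197254) = 2.59627
dt = 2.59627 - 2.558 = 0.03827

0.03827


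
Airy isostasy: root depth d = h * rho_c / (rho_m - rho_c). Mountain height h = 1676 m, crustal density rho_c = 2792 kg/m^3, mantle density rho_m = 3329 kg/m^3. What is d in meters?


rho_m - rho_c = 3329 - 2792 = 537
d = 1676 * 2792 / 537
= 4679392 / 537
= 8713.95 m

8713.95


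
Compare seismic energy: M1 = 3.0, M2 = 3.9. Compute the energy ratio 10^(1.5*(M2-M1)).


M2 - M1 = 3.9 - 3.0 = 0.9
1.5 * 0.9 = 1.35
ratio = 10^1.35 = 22.39

22.39


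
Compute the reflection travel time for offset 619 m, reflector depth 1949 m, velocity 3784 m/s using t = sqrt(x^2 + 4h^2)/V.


x^2 + 4h^2 = 619^2 + 4*1949^2 = 383161 + 15194404 = 15577565
sqrt(15577565) = 3946.8424
t = 3946.8424 / 3784 = 1.043 s

1.043


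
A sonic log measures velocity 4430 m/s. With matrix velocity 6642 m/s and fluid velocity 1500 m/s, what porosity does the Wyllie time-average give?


1/V - 1/Vm = 1/4430 - 1/6642 = 7.518e-05
1/Vf - 1/Vm = 1/1500 - 1/6642 = 0.00051611
phi = 7.518e-05 / 0.00051611 = 0.1457

0.1457


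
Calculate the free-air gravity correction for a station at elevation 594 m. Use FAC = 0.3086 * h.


FAC = 0.3086 * h
= 0.3086 * 594
= 183.3084 mGal

183.3084


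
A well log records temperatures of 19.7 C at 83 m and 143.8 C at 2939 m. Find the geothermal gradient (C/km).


dT = 143.8 - 19.7 = 124.1 C
dz = 2939 - 83 = 2856 m
gradient = dT/dz * 1000 = 124.1/2856 * 1000 = 43.4524 C/km

43.4524


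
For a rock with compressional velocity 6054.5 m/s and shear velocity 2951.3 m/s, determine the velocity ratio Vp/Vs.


Vp/Vs = 6054.5 / 2951.3
= 2.0515

2.0515


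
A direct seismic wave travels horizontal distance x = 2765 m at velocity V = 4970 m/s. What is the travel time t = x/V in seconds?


t = x / V
= 2765 / 4970
= 0.5563 s

0.5563


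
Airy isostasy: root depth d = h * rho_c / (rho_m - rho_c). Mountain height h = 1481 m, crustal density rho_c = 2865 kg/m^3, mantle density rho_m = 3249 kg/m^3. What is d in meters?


rho_m - rho_c = 3249 - 2865 = 384
d = 1481 * 2865 / 384
= 4243065 / 384
= 11049.65 m

11049.65


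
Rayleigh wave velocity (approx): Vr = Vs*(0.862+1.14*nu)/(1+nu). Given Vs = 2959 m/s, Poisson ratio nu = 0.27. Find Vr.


Numerator factor = 0.862 + 1.14*0.27 = 1.1698
Denominator = 1 + 0.27 = 1.27
Vr = 2959 * 1.1698 / 1.27 = 2725.54 m/s

2725.54


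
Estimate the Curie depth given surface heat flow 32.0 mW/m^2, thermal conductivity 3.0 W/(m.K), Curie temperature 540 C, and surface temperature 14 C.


T_Curie - T_surf = 540 - 14 = 526 C
Convert q to W/m^2: 32.0 mW/m^2 = 0.032 W/m^2
d = 526 * 3.0 / 0.032 = 49312.5 m

49312.5


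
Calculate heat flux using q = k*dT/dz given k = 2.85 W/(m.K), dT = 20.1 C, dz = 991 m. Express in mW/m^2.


q = k * dT / dz * 1000
= 2.85 * 20.1 / 991 * 1000
= 0.057805 * 1000
= 57.8052 mW/m^2

57.8052


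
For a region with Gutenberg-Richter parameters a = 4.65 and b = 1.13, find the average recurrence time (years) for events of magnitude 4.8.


log10(N) = 4.65 - 1.13*4.8 = -0.774
N = 10^-0.774 = 0.168267
T = 1/N = 1/0.168267 = 5.9429 years

5.9429


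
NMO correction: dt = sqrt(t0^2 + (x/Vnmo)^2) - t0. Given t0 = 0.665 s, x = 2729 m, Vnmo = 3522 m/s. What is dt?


x/Vnmo = 2729/3522 = 0.774844
(x/Vnmo)^2 = 0.600383
t0^2 = 0.442225
sqrt(0.442225 + 0.600383) = 1.021082
dt = 1.021082 - 0.665 = 0.356082

0.356082


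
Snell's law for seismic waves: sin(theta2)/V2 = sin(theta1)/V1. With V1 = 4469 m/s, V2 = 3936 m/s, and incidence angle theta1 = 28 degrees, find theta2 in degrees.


sin(theta1) = sin(28 deg) = 0.469472
sin(theta2) = V2/V1 * sin(theta1) = 3936/4469 * 0.469472 = 0.41348
theta2 = arcsin(0.41348) = 24.4236 degrees

24.4236


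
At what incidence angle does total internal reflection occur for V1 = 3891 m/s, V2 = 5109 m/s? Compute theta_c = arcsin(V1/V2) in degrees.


V1/V2 = 3891/5109 = 0.761597
theta_c = arcsin(0.761597) = 49.6052 degrees

49.6052


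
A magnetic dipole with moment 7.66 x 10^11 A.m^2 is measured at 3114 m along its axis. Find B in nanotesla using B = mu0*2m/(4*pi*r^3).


m = 7.66 x 10^11 = 766000000000 A.m^2
2m = 1532000000000 A.m^2
r^3 = 3114^3 = 30196445544
B = (4pi*10^-7) * 1532000000000 / (4*pi * 30196445544) * 1e9
= 1925167.97812 / 379459725942.22 * 1e9
= 5073.4448 nT

5073.4448


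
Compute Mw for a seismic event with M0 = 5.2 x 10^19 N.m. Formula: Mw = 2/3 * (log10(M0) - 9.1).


log10(M0) = log10(5.2 x 10^19) = 19.716
Mw = 2/3 * (19.716 - 9.1)
= 2/3 * 10.616
= 7.08

7.08


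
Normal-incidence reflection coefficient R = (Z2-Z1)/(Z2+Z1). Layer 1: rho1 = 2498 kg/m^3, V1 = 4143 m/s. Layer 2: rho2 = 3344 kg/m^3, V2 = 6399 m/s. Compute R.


Z1 = 2498 * 4143 = 10349214
Z2 = 3344 * 6399 = 21398256
R = (21398256 - 10349214) / (21398256 + 10349214) = 11049042 / 31747470 = 0.348

0.348


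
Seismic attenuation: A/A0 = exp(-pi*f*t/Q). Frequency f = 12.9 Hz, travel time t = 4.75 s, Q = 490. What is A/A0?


pi*f*t/Q = pi*12.9*4.75/490 = 0.392859
A/A0 = exp(-0.392859) = 0.675124

0.675124


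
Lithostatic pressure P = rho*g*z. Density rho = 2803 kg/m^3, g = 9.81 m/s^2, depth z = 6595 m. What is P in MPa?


P = rho * g * z / 1e6
= 2803 * 9.81 * 6595 / 1e6
= 181345550.85 / 1e6
= 181.3456 MPa

181.3456


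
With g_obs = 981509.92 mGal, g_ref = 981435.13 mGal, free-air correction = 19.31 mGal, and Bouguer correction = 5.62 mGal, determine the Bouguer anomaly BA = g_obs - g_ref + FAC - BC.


BA = g_obs - g_ref + FAC - BC
= 981509.92 - 981435.13 + 19.31 - 5.62
= 88.48 mGal

88.48


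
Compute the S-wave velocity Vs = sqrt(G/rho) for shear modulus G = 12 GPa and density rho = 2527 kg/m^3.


Convert G to Pa: G = 12e9 Pa
Compute G/rho = 12e9 / 2527 = 4748713.89
Vs = sqrt(4748713.89) = 2179.15 m/s

2179.15


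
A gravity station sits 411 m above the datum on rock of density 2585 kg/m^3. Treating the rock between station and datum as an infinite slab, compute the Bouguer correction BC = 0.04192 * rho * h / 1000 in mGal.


BC = 0.04192 * rho * h / 1000
= 0.04192 * 2585 * 411 / 1000
= 44.5373 mGal

44.5373


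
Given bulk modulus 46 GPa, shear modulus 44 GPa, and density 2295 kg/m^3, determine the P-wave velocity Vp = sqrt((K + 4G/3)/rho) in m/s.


First compute the effective modulus:
K + 4G/3 = 46e9 + 4*44e9/3 = 104666666666.67 Pa
Then divide by density:
104666666666.67 / 2295 = 45606390.7044 Pa/(kg/m^3)
Take the square root:
Vp = sqrt(45606390.7044) = 6753.25 m/s

6753.25


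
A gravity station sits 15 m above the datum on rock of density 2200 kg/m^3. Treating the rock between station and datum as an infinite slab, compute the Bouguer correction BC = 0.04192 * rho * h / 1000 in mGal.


BC = 0.04192 * rho * h / 1000
= 0.04192 * 2200 * 15 / 1000
= 1.3834 mGal

1.3834


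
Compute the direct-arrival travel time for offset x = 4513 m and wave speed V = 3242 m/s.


t = x / V
= 4513 / 3242
= 1.392 s

1.392


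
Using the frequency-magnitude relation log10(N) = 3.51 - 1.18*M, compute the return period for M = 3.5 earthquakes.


log10(N) = 3.51 - 1.18*3.5 = -0.62
N = 10^-0.62 = 0.239883
T = 1/N = 1/0.239883 = 4.1687 years

4.1687


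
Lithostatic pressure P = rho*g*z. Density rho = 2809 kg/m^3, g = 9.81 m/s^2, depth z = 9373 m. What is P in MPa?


P = rho * g * z / 1e6
= 2809 * 9.81 * 9373 / 1e6
= 258285106.17 / 1e6
= 258.2851 MPa

258.2851


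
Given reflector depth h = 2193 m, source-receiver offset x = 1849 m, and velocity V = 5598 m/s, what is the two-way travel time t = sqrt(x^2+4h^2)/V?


x^2 + 4h^2 = 1849^2 + 4*2193^2 = 3418801 + 19236996 = 22655797
sqrt(22655797) = 4759.8106
t = 4759.8106 / 5598 = 0.8503 s

0.8503


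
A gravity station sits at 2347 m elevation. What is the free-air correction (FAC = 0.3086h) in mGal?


FAC = 0.3086 * h
= 0.3086 * 2347
= 724.2842 mGal

724.2842


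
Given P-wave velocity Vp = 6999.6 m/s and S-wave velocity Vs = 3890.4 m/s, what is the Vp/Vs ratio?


Vp/Vs = 6999.6 / 3890.4
= 1.7992

1.7992


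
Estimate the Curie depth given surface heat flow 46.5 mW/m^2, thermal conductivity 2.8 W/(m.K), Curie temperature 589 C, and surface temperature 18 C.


T_Curie - T_surf = 589 - 18 = 571 C
Convert q to W/m^2: 46.5 mW/m^2 = 0.0465 W/m^2
d = 571 * 2.8 / 0.0465 = 34382.8 m

34382.8


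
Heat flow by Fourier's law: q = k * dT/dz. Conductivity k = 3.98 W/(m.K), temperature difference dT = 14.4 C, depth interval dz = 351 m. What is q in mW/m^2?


q = k * dT / dz * 1000
= 3.98 * 14.4 / 351 * 1000
= 0.163282 * 1000
= 163.2821 mW/m^2

163.2821


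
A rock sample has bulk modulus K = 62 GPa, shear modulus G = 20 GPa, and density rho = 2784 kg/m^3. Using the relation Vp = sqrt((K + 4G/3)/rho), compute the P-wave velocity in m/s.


First compute the effective modulus:
K + 4G/3 = 62e9 + 4*20e9/3 = 88666666666.67 Pa
Then divide by density:
88666666666.67 / 2784 = 31848659.0038 Pa/(kg/m^3)
Take the square root:
Vp = sqrt(31848659.0038) = 5643.46 m/s

5643.46


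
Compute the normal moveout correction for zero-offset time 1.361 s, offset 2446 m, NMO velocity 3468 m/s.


x/Vnmo = 2446/3468 = 0.705306
(x/Vnmo)^2 = 0.497456
t0^2 = 1.852321
sqrt(1.852321 + 0.497456) = 1.532898
dt = 1.532898 - 1.361 = 0.171898

0.171898


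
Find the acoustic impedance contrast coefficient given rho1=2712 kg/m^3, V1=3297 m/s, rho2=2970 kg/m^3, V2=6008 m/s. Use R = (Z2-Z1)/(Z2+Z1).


Z1 = 2712 * 3297 = 8941464
Z2 = 2970 * 6008 = 17843760
R = (17843760 - 8941464) / (17843760 + 8941464) = 8902296 / 26785224 = 0.3324

0.3324


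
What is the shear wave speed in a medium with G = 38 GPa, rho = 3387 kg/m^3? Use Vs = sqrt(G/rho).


Convert G to Pa: G = 38e9 Pa
Compute G/rho = 38e9 / 3387 = 11219368.1724
Vs = sqrt(11219368.1724) = 3349.53 m/s

3349.53


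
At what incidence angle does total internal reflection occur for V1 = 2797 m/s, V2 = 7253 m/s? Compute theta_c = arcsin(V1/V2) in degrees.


V1/V2 = 2797/7253 = 0.385634
theta_c = arcsin(0.385634) = 22.6831 degrees

22.6831


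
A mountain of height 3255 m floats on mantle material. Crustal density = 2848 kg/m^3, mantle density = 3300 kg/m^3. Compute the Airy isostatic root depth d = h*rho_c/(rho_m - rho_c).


rho_m - rho_c = 3300 - 2848 = 452
d = 3255 * 2848 / 452
= 9270240 / 452
= 20509.38 m

20509.38


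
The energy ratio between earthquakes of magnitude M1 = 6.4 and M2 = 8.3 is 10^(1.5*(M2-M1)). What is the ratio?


M2 - M1 = 8.3 - 6.4 = 1.9
1.5 * 1.9 = 2.85
ratio = 10^2.85 = 707.95

707.95


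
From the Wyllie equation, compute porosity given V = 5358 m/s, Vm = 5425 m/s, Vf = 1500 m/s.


1/V - 1/Vm = 1/5358 - 1/5425 = 2.31e-06
1/Vf - 1/Vm = 1/1500 - 1/5425 = 0.00048233
phi = 2.31e-06 / 0.00048233 = 0.0048

0.0048


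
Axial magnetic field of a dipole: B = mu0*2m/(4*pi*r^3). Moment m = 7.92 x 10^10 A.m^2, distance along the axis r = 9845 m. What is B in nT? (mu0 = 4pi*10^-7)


m = 7.92 x 10^10 = 79200000000 A.m^2
2m = 158400000000 A.m^2
r^3 = 9845^3 = 954217026125
B = (4pi*10^-7) * 158400000000 / (4*pi * 954217026125) * 1e9
= 199051.310531 / 11991044796818.4 * 1e9
= 16.6 nT

16.6


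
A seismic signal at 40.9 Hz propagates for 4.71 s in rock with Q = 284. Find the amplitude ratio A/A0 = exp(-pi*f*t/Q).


pi*f*t/Q = pi*40.9*4.71/284 = 2.130962
A/A0 = exp(-2.130962) = 0.118723

0.118723


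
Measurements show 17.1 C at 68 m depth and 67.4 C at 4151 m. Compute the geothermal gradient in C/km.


dT = 67.4 - 17.1 = 50.3 C
dz = 4151 - 68 = 4083 m
gradient = dT/dz * 1000 = 50.3/4083 * 1000 = 12.3194 C/km

12.3194


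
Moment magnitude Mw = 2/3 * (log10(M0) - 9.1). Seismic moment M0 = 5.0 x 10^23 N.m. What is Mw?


log10(M0) = log10(5.0 x 10^23) = 23.699
Mw = 2/3 * (23.699 - 9.1)
= 2/3 * 14.599
= 9.73

9.73


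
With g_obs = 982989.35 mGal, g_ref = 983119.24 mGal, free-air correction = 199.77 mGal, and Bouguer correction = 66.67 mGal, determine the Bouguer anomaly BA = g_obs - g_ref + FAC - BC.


BA = g_obs - g_ref + FAC - BC
= 982989.35 - 983119.24 + 199.77 - 66.67
= 3.21 mGal

3.21


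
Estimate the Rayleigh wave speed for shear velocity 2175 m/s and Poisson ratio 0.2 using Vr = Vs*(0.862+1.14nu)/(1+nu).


Numerator factor = 0.862 + 1.14*0.2 = 1.09
Denominator = 1 + 0.2 = 1.2
Vr = 2175 * 1.09 / 1.2 = 1975.62 m/s

1975.62


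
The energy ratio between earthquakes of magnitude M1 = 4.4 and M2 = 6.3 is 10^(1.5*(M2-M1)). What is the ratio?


M2 - M1 = 6.3 - 4.4 = 1.9
1.5 * 1.9 = 2.85
ratio = 10^2.85 = 707.95

707.95


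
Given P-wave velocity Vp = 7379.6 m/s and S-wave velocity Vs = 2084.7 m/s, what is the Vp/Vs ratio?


Vp/Vs = 7379.6 / 2084.7
= 3.5399

3.5399


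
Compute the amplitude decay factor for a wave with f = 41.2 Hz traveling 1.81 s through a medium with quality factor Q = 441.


pi*f*t/Q = pi*41.2*1.81/441 = 0.531235
A/A0 = exp(-0.531235) = 0.587878

0.587878


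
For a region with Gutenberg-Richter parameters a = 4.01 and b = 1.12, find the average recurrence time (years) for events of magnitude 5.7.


log10(N) = 4.01 - 1.12*5.7 = -2.374
N = 10^-2.374 = 0.004227
T = 1/N = 1/0.004227 = 236.592 years

236.592


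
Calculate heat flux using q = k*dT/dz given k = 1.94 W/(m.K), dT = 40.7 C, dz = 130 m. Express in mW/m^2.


q = k * dT / dz * 1000
= 1.94 * 40.7 / 130 * 1000
= 0.607369 * 1000
= 607.3692 mW/m^2

607.3692


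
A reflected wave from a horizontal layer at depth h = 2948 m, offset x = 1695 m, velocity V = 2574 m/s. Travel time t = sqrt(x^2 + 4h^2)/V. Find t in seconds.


x^2 + 4h^2 = 1695^2 + 4*2948^2 = 2873025 + 34762816 = 37635841
sqrt(37635841) = 6134.8057
t = 6134.8057 / 2574 = 2.3834 s

2.3834


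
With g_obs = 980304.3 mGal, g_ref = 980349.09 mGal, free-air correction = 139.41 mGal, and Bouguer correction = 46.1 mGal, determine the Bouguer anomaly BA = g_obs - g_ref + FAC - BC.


BA = g_obs - g_ref + FAC - BC
= 980304.3 - 980349.09 + 139.41 - 46.1
= 48.52 mGal

48.52


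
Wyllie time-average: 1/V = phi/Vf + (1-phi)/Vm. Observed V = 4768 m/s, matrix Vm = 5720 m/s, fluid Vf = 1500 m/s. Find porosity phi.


1/V - 1/Vm = 1/4768 - 1/5720 = 3.491e-05
1/Vf - 1/Vm = 1/1500 - 1/5720 = 0.00049184
phi = 3.491e-05 / 0.00049184 = 0.071

0.071


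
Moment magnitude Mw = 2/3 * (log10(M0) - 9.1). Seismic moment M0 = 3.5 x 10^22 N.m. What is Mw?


log10(M0) = log10(3.5 x 10^22) = 22.5441
Mw = 2/3 * (22.5441 - 9.1)
= 2/3 * 13.4441
= 8.96

8.96


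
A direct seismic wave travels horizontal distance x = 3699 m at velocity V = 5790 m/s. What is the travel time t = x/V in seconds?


t = x / V
= 3699 / 5790
= 0.6389 s

0.6389


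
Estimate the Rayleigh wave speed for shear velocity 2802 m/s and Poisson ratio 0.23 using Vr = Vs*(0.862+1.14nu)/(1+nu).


Numerator factor = 0.862 + 1.14*0.23 = 1.1242
Denominator = 1 + 0.23 = 1.23
Vr = 2802 * 1.1242 / 1.23 = 2560.98 m/s

2560.98


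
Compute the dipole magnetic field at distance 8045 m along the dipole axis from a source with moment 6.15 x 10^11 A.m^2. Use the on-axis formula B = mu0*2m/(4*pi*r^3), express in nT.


m = 6.15 x 10^11 = 615000000000 A.m^2
2m = 1230000000000 A.m^2
r^3 = 8045^3 = 520688691125
B = (4pi*10^-7) * 1230000000000 / (4*pi * 520688691125) * 1e9
= 1545663.585566 / 6543167067382.34 * 1e9
= 236.2256 nT

236.2256


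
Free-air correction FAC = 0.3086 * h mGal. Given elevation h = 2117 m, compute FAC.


FAC = 0.3086 * h
= 0.3086 * 2117
= 653.3062 mGal

653.3062


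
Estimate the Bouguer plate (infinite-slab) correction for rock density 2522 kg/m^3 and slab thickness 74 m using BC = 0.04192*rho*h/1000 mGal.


BC = 0.04192 * rho * h / 1000
= 0.04192 * 2522 * 74 / 1000
= 7.8234 mGal

7.8234


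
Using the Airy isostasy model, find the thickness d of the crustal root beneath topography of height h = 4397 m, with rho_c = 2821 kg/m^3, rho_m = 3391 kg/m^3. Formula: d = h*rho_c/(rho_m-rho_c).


rho_m - rho_c = 3391 - 2821 = 570
d = 4397 * 2821 / 570
= 12403937 / 570
= 21761.29 m

21761.29


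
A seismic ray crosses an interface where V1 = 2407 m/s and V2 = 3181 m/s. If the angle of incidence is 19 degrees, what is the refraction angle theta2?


sin(theta1) = sin(19 deg) = 0.325568
sin(theta2) = V2/V1 * sin(theta1) = 3181/2407 * 0.325568 = 0.430259
theta2 = arcsin(0.430259) = 25.484 degrees

25.484


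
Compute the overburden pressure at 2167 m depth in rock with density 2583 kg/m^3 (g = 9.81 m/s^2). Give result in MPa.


P = rho * g * z / 1e6
= 2583 * 9.81 * 2167 / 1e6
= 54910111.41 / 1e6
= 54.9101 MPa

54.9101


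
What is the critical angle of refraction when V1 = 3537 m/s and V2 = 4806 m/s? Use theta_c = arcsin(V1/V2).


V1/V2 = 3537/4806 = 0.735955
theta_c = arcsin(0.735955) = 47.388 degrees

47.388


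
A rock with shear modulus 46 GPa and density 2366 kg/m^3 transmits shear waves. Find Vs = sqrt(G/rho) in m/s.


Convert G to Pa: G = 46e9 Pa
Compute G/rho = 46e9 / 2366 = 19442096.3652
Vs = sqrt(19442096.3652) = 4409.32 m/s

4409.32


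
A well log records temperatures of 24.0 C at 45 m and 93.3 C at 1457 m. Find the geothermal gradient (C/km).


dT = 93.3 - 24.0 = 69.3 C
dz = 1457 - 45 = 1412 m
gradient = dT/dz * 1000 = 69.3/1412 * 1000 = 49.0793 C/km

49.0793


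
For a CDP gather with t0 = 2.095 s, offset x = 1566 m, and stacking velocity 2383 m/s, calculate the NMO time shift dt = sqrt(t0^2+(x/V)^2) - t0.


x/Vnmo = 1566/2383 = 0.657155
(x/Vnmo)^2 = 0.431852
t0^2 = 4.389025
sqrt(4.389025 + 0.431852) = 2.19565
dt = 2.19565 - 2.095 = 0.10065

0.10065


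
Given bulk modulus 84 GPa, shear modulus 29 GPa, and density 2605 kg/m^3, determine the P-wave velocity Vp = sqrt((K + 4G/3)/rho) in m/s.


First compute the effective modulus:
K + 4G/3 = 84e9 + 4*29e9/3 = 122666666666.67 Pa
Then divide by density:
122666666666.67 / 2605 = 47088931.5419 Pa/(kg/m^3)
Take the square root:
Vp = sqrt(47088931.5419) = 6862.14 m/s

6862.14


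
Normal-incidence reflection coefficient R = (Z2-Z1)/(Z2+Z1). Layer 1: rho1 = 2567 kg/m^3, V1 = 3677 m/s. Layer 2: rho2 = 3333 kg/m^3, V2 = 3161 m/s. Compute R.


Z1 = 2567 * 3677 = 9438859
Z2 = 3333 * 3161 = 10535613
R = (10535613 - 9438859) / (10535613 + 9438859) = 1096754 / 19974472 = 0.0549

0.0549


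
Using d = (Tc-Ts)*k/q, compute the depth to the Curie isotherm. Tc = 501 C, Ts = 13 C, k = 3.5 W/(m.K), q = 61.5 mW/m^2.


T_Curie - T_surf = 501 - 13 = 488 C
Convert q to W/m^2: 61.5 mW/m^2 = 0.0615 W/m^2
d = 488 * 3.5 / 0.0615 = 27772.36 m

27772.36


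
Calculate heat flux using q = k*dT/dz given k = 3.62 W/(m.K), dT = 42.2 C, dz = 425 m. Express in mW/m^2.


q = k * dT / dz * 1000
= 3.62 * 42.2 / 425 * 1000
= 0.359445 * 1000
= 359.4447 mW/m^2

359.4447


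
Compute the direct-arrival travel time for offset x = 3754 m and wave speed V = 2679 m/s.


t = x / V
= 3754 / 2679
= 1.4013 s

1.4013


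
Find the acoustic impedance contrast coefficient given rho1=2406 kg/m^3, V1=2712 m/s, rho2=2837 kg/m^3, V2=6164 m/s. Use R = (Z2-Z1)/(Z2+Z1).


Z1 = 2406 * 2712 = 6525072
Z2 = 2837 * 6164 = 17487268
R = (17487268 - 6525072) / (17487268 + 6525072) = 10962196 / 24012340 = 0.4565

0.4565


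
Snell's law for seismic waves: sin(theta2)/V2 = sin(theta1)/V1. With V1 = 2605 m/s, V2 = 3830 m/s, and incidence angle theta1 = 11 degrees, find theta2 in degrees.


sin(theta1) = sin(11 deg) = 0.190809
sin(theta2) = V2/V1 * sin(theta1) = 3830/2605 * 0.190809 = 0.280537
theta2 = arcsin(0.280537) = 16.2922 degrees

16.2922


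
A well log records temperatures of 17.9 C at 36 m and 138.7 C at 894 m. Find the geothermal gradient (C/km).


dT = 138.7 - 17.9 = 120.8 C
dz = 894 - 36 = 858 m
gradient = dT/dz * 1000 = 120.8/858 * 1000 = 140.7925 C/km

140.7925


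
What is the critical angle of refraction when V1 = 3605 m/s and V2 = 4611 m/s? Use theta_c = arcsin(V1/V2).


V1/V2 = 3605/4611 = 0.781826
theta_c = arcsin(0.781826) = 51.4281 degrees

51.4281


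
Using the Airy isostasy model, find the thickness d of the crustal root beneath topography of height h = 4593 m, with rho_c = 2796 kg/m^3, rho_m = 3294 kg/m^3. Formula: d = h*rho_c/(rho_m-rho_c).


rho_m - rho_c = 3294 - 2796 = 498
d = 4593 * 2796 / 498
= 12842028 / 498
= 25787.2 m

25787.2


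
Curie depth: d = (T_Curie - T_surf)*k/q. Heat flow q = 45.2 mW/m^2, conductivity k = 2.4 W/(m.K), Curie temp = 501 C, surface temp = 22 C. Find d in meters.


T_Curie - T_surf = 501 - 22 = 479 C
Convert q to W/m^2: 45.2 mW/m^2 = 0.0452 W/m^2
d = 479 * 2.4 / 0.0452 = 25433.63 m

25433.63


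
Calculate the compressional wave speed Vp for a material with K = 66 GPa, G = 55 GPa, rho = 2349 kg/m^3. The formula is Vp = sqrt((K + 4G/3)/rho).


First compute the effective modulus:
K + 4G/3 = 66e9 + 4*55e9/3 = 139333333333.33 Pa
Then divide by density:
139333333333.33 / 2349 = 59316021.0018 Pa/(kg/m^3)
Take the square root:
Vp = sqrt(59316021.0018) = 7701.69 m/s

7701.69


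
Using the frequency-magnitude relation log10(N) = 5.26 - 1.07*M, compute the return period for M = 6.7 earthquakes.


log10(N) = 5.26 - 1.07*6.7 = -1.909
N = 10^-1.909 = 0.012331
T = 1/N = 1/0.012331 = 81.0961 years

81.0961


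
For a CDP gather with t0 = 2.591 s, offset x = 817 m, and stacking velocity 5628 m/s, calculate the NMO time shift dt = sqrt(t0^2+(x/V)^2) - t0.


x/Vnmo = 817/5628 = 0.145167
(x/Vnmo)^2 = 0.021073
t0^2 = 6.713281
sqrt(6.713281 + 0.021073) = 2.595063
dt = 2.595063 - 2.591 = 0.004063

0.004063


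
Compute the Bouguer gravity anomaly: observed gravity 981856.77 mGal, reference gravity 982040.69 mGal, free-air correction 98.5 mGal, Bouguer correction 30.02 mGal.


BA = g_obs - g_ref + FAC - BC
= 981856.77 - 982040.69 + 98.5 - 30.02
= -115.44 mGal

-115.44


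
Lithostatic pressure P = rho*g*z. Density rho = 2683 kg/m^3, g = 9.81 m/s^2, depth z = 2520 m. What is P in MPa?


P = rho * g * z / 1e6
= 2683 * 9.81 * 2520 / 1e6
= 66326979.6 / 1e6
= 66.327 MPa

66.327


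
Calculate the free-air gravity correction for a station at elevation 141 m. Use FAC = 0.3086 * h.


FAC = 0.3086 * h
= 0.3086 * 141
= 43.5126 mGal

43.5126


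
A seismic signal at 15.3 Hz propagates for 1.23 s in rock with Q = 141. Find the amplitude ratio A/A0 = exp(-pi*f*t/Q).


pi*f*t/Q = pi*15.3*1.23/141 = 0.419302
A/A0 = exp(-0.419302) = 0.657505

0.657505


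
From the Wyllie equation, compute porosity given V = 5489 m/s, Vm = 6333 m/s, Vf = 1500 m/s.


1/V - 1/Vm = 1/5489 - 1/6333 = 2.428e-05
1/Vf - 1/Vm = 1/1500 - 1/6333 = 0.00050876
phi = 2.428e-05 / 0.00050876 = 0.0477

0.0477


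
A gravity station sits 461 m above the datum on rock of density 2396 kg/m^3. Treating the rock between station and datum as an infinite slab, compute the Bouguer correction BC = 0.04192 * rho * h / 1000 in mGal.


BC = 0.04192 * rho * h / 1000
= 0.04192 * 2396 * 461 / 1000
= 46.303 mGal

46.303


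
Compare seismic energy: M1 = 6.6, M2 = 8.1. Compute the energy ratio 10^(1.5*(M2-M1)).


M2 - M1 = 8.1 - 6.6 = 1.5
1.5 * 1.5 = 2.25
ratio = 10^2.25 = 177.83

177.83


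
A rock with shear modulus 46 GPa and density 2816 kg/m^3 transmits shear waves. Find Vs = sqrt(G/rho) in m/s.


Convert G to Pa: G = 46e9 Pa
Compute G/rho = 46e9 / 2816 = 16335227.2727
Vs = sqrt(16335227.2727) = 4041.69 m/s

4041.69


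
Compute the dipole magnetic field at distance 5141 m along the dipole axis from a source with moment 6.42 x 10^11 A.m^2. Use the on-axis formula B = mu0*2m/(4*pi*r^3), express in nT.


m = 6.42 x 10^11 = 642000000000 A.m^2
2m = 1284000000000 A.m^2
r^3 = 5141^3 = 135876018221
B = (4pi*10^-7) * 1284000000000 / (4*pi * 135876018221) * 1e9
= 1613521.986884 / 1707468402568.51 * 1e9
= 944.9791 nT

944.9791


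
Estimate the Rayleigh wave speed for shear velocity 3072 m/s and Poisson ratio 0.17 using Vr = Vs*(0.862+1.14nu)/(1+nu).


Numerator factor = 0.862 + 1.14*0.17 = 1.0558
Denominator = 1 + 0.17 = 1.17
Vr = 3072 * 1.0558 / 1.17 = 2772.15 m/s

2772.15


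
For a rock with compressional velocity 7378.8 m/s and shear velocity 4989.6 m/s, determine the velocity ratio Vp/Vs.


Vp/Vs = 7378.8 / 4989.6
= 1.4788

1.4788


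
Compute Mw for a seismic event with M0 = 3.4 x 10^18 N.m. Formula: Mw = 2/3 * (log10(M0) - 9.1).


log10(M0) = log10(3.4 x 10^18) = 18.5315
Mw = 2/3 * (18.5315 - 9.1)
= 2/3 * 9.4315
= 6.29

6.29


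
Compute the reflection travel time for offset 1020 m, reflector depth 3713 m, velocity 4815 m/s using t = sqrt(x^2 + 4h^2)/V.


x^2 + 4h^2 = 1020^2 + 4*3713^2 = 1040400 + 55145476 = 56185876
sqrt(56185876) = 7495.7238
t = 7495.7238 / 4815 = 1.5567 s

1.5567


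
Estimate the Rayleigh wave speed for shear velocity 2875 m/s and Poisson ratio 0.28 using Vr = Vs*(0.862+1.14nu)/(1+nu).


Numerator factor = 0.862 + 1.14*0.28 = 1.1812
Denominator = 1 + 0.28 = 1.28
Vr = 2875 * 1.1812 / 1.28 = 2653.09 m/s

2653.09


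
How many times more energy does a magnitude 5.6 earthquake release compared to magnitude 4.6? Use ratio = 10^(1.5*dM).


M2 - M1 = 5.6 - 4.6 = 1.0
1.5 * 1.0 = 1.5
ratio = 10^1.5 = 31.62

31.62


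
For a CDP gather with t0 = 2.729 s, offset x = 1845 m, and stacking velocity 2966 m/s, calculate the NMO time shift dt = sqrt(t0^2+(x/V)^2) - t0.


x/Vnmo = 1845/2966 = 0.62205
(x/Vnmo)^2 = 0.386946
t0^2 = 7.447441
sqrt(7.447441 + 0.386946) = 2.798998
dt = 2.798998 - 2.729 = 0.069998

0.069998


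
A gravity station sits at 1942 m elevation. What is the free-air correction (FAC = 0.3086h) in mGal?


FAC = 0.3086 * h
= 0.3086 * 1942
= 599.3012 mGal

599.3012


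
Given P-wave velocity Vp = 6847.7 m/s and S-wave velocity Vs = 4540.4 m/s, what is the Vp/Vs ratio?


Vp/Vs = 6847.7 / 4540.4
= 1.5082

1.5082


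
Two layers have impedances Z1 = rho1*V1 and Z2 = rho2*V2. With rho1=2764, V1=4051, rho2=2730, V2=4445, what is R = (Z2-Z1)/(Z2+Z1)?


Z1 = 2764 * 4051 = 11196964
Z2 = 2730 * 4445 = 12134850
R = (12134850 - 11196964) / (12134850 + 11196964) = 937886 / 23331814 = 0.0402

0.0402


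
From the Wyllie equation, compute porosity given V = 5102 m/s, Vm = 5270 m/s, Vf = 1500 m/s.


1/V - 1/Vm = 1/5102 - 1/5270 = 6.25e-06
1/Vf - 1/Vm = 1/1500 - 1/5270 = 0.00047691
phi = 6.25e-06 / 0.00047691 = 0.0131

0.0131


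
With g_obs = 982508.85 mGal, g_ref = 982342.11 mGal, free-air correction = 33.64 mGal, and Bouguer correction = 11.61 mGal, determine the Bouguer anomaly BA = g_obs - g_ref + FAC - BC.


BA = g_obs - g_ref + FAC - BC
= 982508.85 - 982342.11 + 33.64 - 11.61
= 188.77 mGal

188.77


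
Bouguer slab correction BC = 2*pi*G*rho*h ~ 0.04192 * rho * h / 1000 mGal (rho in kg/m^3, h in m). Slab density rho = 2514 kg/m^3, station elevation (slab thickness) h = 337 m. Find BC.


BC = 0.04192 * rho * h / 1000
= 0.04192 * 2514 * 337 / 1000
= 35.5154 mGal

35.5154


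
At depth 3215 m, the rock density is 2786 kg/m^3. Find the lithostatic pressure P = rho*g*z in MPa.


P = rho * g * z / 1e6
= 2786 * 9.81 * 3215 / 1e6
= 87868071.9 / 1e6
= 87.8681 MPa

87.8681


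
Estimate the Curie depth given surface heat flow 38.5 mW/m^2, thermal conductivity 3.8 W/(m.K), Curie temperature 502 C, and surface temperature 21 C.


T_Curie - T_surf = 502 - 21 = 481 C
Convert q to W/m^2: 38.5 mW/m^2 = 0.0385 W/m^2
d = 481 * 3.8 / 0.0385 = 47475.32 m

47475.32


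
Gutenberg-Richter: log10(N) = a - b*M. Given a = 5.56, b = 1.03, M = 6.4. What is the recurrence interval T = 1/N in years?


log10(N) = 5.56 - 1.03*6.4 = -1.032
N = 10^-1.032 = 0.092897
T = 1/N = 1/0.092897 = 10.7647 years

10.7647


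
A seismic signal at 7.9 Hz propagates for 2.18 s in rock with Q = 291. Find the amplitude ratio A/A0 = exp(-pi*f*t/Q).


pi*f*t/Q = pi*7.9*2.18/291 = 0.185926
A/A0 = exp(-0.185926) = 0.830335

0.830335


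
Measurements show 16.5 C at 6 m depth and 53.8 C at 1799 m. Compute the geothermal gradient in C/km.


dT = 53.8 - 16.5 = 37.3 C
dz = 1799 - 6 = 1793 m
gradient = dT/dz * 1000 = 37.3/1793 * 1000 = 20.8031 C/km

20.8031


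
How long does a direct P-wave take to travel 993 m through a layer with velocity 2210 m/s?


t = x / V
= 993 / 2210
= 0.4493 s

0.4493


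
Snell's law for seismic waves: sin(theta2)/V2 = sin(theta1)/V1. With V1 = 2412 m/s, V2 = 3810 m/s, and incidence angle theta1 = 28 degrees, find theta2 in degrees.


sin(theta1) = sin(28 deg) = 0.469472
sin(theta2) = V2/V1 * sin(theta1) = 3810/2412 * 0.469472 = 0.741578
theta2 = arcsin(0.741578) = 47.866 degrees

47.866


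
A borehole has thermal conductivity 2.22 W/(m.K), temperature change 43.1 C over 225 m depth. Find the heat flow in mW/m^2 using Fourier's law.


q = k * dT / dz * 1000
= 2.22 * 43.1 / 225 * 1000
= 0.425253 * 1000
= 425.2533 mW/m^2

425.2533


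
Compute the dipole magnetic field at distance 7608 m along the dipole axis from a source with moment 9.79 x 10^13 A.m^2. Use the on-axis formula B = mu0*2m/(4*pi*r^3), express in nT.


m = 9.79 x 10^13 = 97900000000000 A.m^2
2m = 195800000000000 A.m^2
r^3 = 7608^3 = 440363699712
B = (4pi*10^-7) * 195800000000000 / (4*pi * 440363699712) * 1e9
= 246049536.629153 / 5533773455691.36 * 1e9
= 44463.2471 nT

44463.2471


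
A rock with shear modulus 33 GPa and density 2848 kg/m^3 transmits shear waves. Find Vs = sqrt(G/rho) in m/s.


Convert G to Pa: G = 33e9 Pa
Compute G/rho = 33e9 / 2848 = 11587078.6517
Vs = sqrt(11587078.6517) = 3403.98 m/s

3403.98


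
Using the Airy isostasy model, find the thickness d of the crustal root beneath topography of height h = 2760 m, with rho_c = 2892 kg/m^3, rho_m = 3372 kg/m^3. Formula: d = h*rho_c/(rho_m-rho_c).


rho_m - rho_c = 3372 - 2892 = 480
d = 2760 * 2892 / 480
= 7981920 / 480
= 16629.0 m

16629.0


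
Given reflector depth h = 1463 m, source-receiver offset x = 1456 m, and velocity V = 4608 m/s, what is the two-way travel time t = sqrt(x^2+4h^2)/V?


x^2 + 4h^2 = 1456^2 + 4*1463^2 = 2119936 + 8561476 = 10681412
sqrt(10681412) = 3268.243
t = 3268.243 / 4608 = 0.7093 s

0.7093


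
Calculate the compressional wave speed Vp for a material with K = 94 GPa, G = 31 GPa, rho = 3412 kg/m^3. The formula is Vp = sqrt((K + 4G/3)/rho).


First compute the effective modulus:
K + 4G/3 = 94e9 + 4*31e9/3 = 135333333333.33 Pa
Then divide by density:
135333333333.33 / 3412 = 39663931.2231 Pa/(kg/m^3)
Take the square root:
Vp = sqrt(39663931.2231) = 6297.93 m/s

6297.93


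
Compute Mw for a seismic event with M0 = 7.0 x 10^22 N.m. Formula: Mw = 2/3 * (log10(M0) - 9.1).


log10(M0) = log10(7.0 x 10^22) = 22.8451
Mw = 2/3 * (22.8451 - 9.1)
= 2/3 * 13.7451
= 9.16

9.16


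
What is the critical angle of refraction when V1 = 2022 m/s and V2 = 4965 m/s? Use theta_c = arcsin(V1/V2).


V1/V2 = 2022/4965 = 0.407251
theta_c = arcsin(0.407251) = 24.0322 degrees

24.0322


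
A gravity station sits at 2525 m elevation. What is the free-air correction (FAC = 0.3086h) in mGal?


FAC = 0.3086 * h
= 0.3086 * 2525
= 779.215 mGal

779.215


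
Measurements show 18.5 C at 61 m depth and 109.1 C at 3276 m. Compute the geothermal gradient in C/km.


dT = 109.1 - 18.5 = 90.6 C
dz = 3276 - 61 = 3215 m
gradient = dT/dz * 1000 = 90.6/3215 * 1000 = 28.1804 C/km

28.1804


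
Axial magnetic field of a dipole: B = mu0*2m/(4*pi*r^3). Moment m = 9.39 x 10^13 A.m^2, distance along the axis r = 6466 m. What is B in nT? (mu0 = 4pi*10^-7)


m = 9.39 x 10^13 = 93900000000000 A.m^2
2m = 187800000000000 A.m^2
r^3 = 6466^3 = 270338002696
B = (4pi*10^-7) * 187800000000000 / (4*pi * 270338002696) * 1e9
= 235996440.137665 / 3397167533023.56 * 1e9
= 69468.5905 nT

69468.5905


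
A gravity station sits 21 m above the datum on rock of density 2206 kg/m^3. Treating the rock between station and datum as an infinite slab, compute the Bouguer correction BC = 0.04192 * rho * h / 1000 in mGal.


BC = 0.04192 * rho * h / 1000
= 0.04192 * 2206 * 21 / 1000
= 1.942 mGal

1.942


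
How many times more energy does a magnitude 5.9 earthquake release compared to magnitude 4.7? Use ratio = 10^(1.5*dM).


M2 - M1 = 5.9 - 4.7 = 1.2
1.5 * 1.2 = 1.8
ratio = 10^1.8 = 63.1

63.1


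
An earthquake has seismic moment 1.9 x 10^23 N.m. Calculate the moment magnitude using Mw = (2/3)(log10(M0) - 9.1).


log10(M0) = log10(1.9 x 10^23) = 23.2788
Mw = 2/3 * (23.2788 - 9.1)
= 2/3 * 14.1788
= 9.45

9.45


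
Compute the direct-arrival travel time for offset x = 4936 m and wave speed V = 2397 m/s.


t = x / V
= 4936 / 2397
= 2.0592 s

2.0592


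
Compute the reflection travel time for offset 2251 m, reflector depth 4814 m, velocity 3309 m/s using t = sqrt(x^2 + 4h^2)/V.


x^2 + 4h^2 = 2251^2 + 4*4814^2 = 5067001 + 92698384 = 97765385
sqrt(97765385) = 9887.638
t = 9887.638 / 3309 = 2.9881 s

2.9881


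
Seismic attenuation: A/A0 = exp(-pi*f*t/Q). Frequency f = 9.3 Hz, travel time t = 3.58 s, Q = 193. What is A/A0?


pi*f*t/Q = pi*9.3*3.58/193 = 0.541949
A/A0 = exp(-0.541949) = 0.581613

0.581613


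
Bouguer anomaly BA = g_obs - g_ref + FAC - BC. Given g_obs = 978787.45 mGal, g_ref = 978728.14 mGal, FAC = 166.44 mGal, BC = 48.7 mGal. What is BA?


BA = g_obs - g_ref + FAC - BC
= 978787.45 - 978728.14 + 166.44 - 48.7
= 177.05 mGal

177.05


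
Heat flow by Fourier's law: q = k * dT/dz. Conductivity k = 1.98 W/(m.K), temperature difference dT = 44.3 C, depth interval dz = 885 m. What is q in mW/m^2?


q = k * dT / dz * 1000
= 1.98 * 44.3 / 885 * 1000
= 0.099112 * 1000
= 99.1119 mW/m^2

99.1119


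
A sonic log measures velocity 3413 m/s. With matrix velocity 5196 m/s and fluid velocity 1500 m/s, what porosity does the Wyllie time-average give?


1/V - 1/Vm = 1/3413 - 1/5196 = 0.00010054
1/Vf - 1/Vm = 1/1500 - 1/5196 = 0.00047421
phi = 0.00010054 / 0.00047421 = 0.212

0.212


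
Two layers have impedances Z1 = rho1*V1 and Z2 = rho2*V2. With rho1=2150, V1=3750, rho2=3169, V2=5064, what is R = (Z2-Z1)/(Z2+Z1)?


Z1 = 2150 * 3750 = 8062500
Z2 = 3169 * 5064 = 16047816
R = (16047816 - 8062500) / (16047816 + 8062500) = 7985316 / 24110316 = 0.3312

0.3312


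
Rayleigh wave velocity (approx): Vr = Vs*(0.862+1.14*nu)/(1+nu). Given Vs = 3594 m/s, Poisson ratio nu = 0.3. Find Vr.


Numerator factor = 0.862 + 1.14*0.3 = 1.204
Denominator = 1 + 0.3 = 1.3
Vr = 3594 * 1.204 / 1.3 = 3328.6 m/s

3328.6


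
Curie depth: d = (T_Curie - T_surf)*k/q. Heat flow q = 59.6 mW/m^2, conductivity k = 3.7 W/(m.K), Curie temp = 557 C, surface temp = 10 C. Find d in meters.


T_Curie - T_surf = 557 - 10 = 547 C
Convert q to W/m^2: 59.6 mW/m^2 = 0.0596 W/m^2
d = 547 * 3.7 / 0.0596 = 33958.05 m

33958.05


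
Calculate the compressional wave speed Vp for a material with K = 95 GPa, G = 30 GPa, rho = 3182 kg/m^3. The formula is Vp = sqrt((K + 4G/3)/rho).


First compute the effective modulus:
K + 4G/3 = 95e9 + 4*30e9/3 = 135000000000.0 Pa
Then divide by density:
135000000000.0 / 3182 = 42426147.0773 Pa/(kg/m^3)
Take the square root:
Vp = sqrt(42426147.0773) = 6513.54 m/s

6513.54


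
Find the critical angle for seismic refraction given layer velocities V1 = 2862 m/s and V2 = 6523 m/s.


V1/V2 = 2862/6523 = 0.438755
theta_c = arcsin(0.438755) = 26.0245 degrees

26.0245


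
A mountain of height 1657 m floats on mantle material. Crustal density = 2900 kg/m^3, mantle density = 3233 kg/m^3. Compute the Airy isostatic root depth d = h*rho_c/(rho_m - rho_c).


rho_m - rho_c = 3233 - 2900 = 333
d = 1657 * 2900 / 333
= 4805300 / 333
= 14430.33 m

14430.33


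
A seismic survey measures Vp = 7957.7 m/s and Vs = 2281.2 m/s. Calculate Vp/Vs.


Vp/Vs = 7957.7 / 2281.2
= 3.4884

3.4884


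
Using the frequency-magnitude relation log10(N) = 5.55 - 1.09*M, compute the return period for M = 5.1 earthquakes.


log10(N) = 5.55 - 1.09*5.1 = -0.009
N = 10^-0.009 = 0.97949
T = 1/N = 1/0.97949 = 1.0209 years

1.0209


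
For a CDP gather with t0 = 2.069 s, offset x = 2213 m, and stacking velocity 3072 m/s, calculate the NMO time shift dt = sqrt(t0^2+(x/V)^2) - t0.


x/Vnmo = 2213/3072 = 0.720378
(x/Vnmo)^2 = 0.518944
t0^2 = 4.280761
sqrt(4.280761 + 0.518944) = 2.190823
dt = 2.190823 - 2.069 = 0.121823

0.121823
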